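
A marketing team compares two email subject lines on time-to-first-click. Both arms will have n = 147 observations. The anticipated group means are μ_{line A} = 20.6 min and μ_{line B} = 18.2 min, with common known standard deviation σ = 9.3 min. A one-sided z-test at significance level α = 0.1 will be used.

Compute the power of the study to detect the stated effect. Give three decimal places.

Power ≈ 0.824

Standardized effect: d = |μ_{line A} − μ_{line B}| / σ = |20.6 − 18.2| / 9.3 = 0.2581
Noncentrality parameter: δ = d·√(n/2) = 0.2581 × √(147/2) = 2.2124
Critical value for a one-sided test at α = 0.1: z_α = 1.282.
Power = Φ(δ − 1.282) = Φ(0.931) = 0.8240.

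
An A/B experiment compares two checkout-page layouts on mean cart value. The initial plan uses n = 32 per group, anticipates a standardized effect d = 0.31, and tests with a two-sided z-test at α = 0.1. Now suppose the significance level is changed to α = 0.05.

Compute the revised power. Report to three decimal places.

δ = d·√(n/2) = 0.31 × √(32/2) = 1.2400 (unchanged). New critical value: z_{0.025} = 1.960.
Revised power = Φ(δ − 1.960) + Φ(−δ − 1.960) = Φ(-0.720) + Φ(-3.200) = 0.2358 + 0.0007 = 0.2365.

Power ≈ 0.236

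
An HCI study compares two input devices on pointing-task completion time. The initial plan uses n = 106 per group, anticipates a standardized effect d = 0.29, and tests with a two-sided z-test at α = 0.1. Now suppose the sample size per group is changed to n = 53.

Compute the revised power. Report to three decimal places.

With n = 53 per group: δ = d·√(n/2) = 0.29 × √(53/2) = 1.4929. Critical value z_{0.05} = 1.645.
Revised power = Φ(δ − 1.645) + Φ(−δ − 1.645) = Φ(-0.152) + Φ(-3.138) = 0.4396 + 0.0009 = 0.4404.

Power ≈ 0.440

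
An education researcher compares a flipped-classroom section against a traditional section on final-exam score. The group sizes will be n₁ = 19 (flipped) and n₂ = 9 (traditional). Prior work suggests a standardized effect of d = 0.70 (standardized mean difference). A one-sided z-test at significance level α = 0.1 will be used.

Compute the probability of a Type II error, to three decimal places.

Noncentrality parameter: λ = d / √(1/n₁ + 1/n₂) = 0.70 / √(1/19 + 1/9) = 1.7299
One-sided α = 0.1 → critical value z_{0.1} = 1.282.
Power = P(Z > 1.282 − λ) = Φ(0.448) = 0.6730.
Type II error: β = 1 − power = 1 − 0.6730 = 0.3270.

β ≈ 0.327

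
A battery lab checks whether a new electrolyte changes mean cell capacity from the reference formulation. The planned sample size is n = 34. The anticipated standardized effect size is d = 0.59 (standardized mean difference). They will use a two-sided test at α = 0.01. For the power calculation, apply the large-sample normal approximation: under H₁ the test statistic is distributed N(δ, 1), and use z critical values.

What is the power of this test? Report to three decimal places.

Power ≈ 0.806

Noncentrality parameter: δ = d·√n = 0.59 × √34 = 3.4403
Two-sided α = 0.01 → critical value z_{0.005} = 2.576.
Power = Φ(δ − 2.576) + Φ(−δ − 2.576) = Φ(0.864) + Φ(-6.016) = 0.8063 + 0.0000 = 0.8063.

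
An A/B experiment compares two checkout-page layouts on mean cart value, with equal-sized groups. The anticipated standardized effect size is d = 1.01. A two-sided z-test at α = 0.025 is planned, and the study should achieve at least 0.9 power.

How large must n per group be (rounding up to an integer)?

n = 25 per group

Set Φ(δ − 2.241) = 0.9; then δ − 2.241 = Φ⁻¹(0.9) = 1.282, giving δ = 3.523.
(For δ > 0 the lower-tail rejection region contributes negligibly to power, so the one-term inversion is standard.)
δ = d·√(n/2) ⇒ n = 2(δ/d)² = 2 × (3.523 / 1.01)² = 24.33.
Round up to the next whole unit.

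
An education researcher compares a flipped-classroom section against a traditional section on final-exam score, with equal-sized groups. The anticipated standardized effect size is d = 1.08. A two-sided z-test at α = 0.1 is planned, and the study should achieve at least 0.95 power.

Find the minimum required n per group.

Set Φ(δ − 1.645) = 0.95; then δ − 1.645 = Φ⁻¹(0.95) = 1.645, giving δ = 3.290.
(The Φ(−δ − z_{α/2}) term is vanishingly small for δ > 0 and is dropped in the standard sample-size formula.)
δ = d·√(n/2) ⇒ n = 2(δ/d)² = 2 × (3.290 / 1.08)² = 18.56.
Rounding up, n = 19 per group.

n = 19 per group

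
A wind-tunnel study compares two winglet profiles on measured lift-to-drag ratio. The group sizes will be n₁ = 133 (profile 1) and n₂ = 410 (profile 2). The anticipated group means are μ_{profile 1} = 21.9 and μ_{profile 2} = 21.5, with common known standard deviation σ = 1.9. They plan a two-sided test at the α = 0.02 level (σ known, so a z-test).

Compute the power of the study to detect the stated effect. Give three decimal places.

Power ≈ 0.414

Standardized effect: d = |μ_{profile 1} − μ_{profile 2}| / σ = |21.9 − 21.5| / 1.9 = 0.2105
Noncentrality parameter: δ = d / √(1/n₁ + 1/n₂) = 0.2105 / √(1/133 + 1/410) = 2.1097
Two-sided α = 0.02 → critical value z_{0.01} = 2.326.
Power = Φ(δ − 2.326) + Φ(−δ − 2.326) = Φ(-0.217) + Φ(-4.436) = 0.4142 + 0.0000 = 0.4143.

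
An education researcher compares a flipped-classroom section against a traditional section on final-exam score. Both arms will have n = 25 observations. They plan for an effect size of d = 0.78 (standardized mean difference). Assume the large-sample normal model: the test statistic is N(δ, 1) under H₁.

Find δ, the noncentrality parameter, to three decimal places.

δ ≈ 2.758

The noncentrality parameter scales effect size by the design's sample-size factor: δ = d·√(n/2) = 0.78 × √(25/2) = 2.7577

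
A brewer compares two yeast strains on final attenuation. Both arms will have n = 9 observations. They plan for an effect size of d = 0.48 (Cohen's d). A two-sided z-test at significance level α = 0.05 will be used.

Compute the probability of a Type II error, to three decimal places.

β ≈ 0.825

Noncentrality parameter: δ = d·√(n/2) = 0.48 × √(9/2) = 1.0182
Two-sided α = 0.05 → critical value z_{0.025} = 1.960.
Power = Φ(δ − 1.960) + Φ(−δ − 1.960) = Φ(-0.942) + Φ(-2.978) = 0.1732 + 0.0014 = 0.1746.
Type II error: β = 1 − power = 1 − 0.1746 = 0.8254.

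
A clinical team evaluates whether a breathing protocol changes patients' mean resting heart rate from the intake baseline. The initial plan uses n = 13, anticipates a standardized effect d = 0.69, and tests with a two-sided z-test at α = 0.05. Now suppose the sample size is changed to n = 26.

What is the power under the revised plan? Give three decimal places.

Power ≈ 0.940

With n = 26: δ = d·√n = 0.69 × √26 = 3.5183. Critical value z_{0.025} = 1.960.
Revised power = Φ(δ − 1.960) + Φ(−δ − 1.960) = Φ(1.558) + Φ(-5.478) = 0.9404 + 0.0000 = 0.9404.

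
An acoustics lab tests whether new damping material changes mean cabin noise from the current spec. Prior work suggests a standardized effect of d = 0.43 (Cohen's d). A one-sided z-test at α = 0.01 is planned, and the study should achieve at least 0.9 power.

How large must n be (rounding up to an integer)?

n = 71

Set Φ(δ − 2.326) = 0.9; then δ − 2.326 = Φ⁻¹(0.9) = 1.282, giving δ = 3.608.
δ = d·√n ⇒ n = (δ/d)² = (3.608 / 0.43)² = 70.40.
Rounding up, n = 71.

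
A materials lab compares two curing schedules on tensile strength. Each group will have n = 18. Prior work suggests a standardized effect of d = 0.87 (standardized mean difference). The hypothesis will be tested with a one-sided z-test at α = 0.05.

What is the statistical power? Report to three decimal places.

Noncentrality parameter: δ = d·√(n/2) = 0.87 × √(18/2) = 2.6100
Critical value for a one-sided test at α = 0.05: z_α = 1.645.
Power = P(Z > 1.645 − δ) = Φ(0.965) = 0.8328.

Power ≈ 0.833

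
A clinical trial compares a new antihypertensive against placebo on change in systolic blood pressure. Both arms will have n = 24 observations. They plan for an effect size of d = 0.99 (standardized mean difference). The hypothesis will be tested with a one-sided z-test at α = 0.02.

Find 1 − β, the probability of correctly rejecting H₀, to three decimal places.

Noncentrality parameter: λ = d·√(n/2) = 0.99 × √(24/2) = 3.4295
Critical value for a one-sided test at α = 0.02: z_α = 2.054.
Power = Φ(λ − 2.054) = Φ(1.376) = 0.9155.

Power ≈ 0.916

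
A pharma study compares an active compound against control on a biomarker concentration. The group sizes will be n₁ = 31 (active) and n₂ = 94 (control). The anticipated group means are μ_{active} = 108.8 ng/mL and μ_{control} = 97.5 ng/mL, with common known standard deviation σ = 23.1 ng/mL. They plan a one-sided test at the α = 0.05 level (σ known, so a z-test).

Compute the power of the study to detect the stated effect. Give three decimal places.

Standardized effect: d = |μ_{active} − μ_{control}| / σ = |108.8 − 97.5| / 23.1 = 0.4892
Noncentrality parameter: δ = d / √(1/n₁ + 1/n₂) = 0.4892 / √(1/31 + 1/94) = 2.3619
One-sided α = 0.05 → critical value z_{0.05} = 1.645.
Power = Φ(δ − 1.645) = Φ(0.717) = 0.7633.

Power ≈ 0.763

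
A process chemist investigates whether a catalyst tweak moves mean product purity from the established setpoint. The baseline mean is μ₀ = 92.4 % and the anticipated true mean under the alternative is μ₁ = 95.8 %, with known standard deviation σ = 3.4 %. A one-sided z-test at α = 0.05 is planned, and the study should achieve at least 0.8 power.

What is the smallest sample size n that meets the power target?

Standardized effect: d = |μ₁ − μ₀| / σ = |95.8 − 92.4| / 3.4 = 1.0000
Set Φ(δ − 1.645) = 0.8; then δ − 1.645 = Φ⁻¹(0.8) = 0.842, giving δ = 2.486.
δ = d·√n ⇒ n = (δ/d)² = (2.486 / 1.0000)² = 6.18.
Round up to the next whole unit.

n = 7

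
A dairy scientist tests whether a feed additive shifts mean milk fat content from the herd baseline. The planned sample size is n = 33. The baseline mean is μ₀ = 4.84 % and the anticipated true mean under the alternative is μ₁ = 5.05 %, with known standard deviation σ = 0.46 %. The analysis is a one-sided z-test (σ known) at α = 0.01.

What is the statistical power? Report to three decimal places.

Power ≈ 0.616

Standardized effect: d = |μ₁ − μ₀| / σ = |5.05 − 4.84| / 0.46 = 0.4565
Noncentrality parameter: δ = d·√n = 0.4565 × √33 = 2.6225
One-sided α = 0.01 → critical value z_{0.01} = 2.326.
Power = P(Z > 2.326 − δ) = Φ(0.296) = 0.6164.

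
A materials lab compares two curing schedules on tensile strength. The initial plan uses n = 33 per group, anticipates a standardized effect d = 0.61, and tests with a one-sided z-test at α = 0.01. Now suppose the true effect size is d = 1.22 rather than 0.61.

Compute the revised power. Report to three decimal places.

Power ≈ 0.996

With d = 1.22: δ = d·√(n/2) = 1.22 × √(33/2) = 4.9557. Critical value z_{0.01} = 2.326.
Revised power = Φ(δ − 2.326) = Φ(2.629) = 0.9957.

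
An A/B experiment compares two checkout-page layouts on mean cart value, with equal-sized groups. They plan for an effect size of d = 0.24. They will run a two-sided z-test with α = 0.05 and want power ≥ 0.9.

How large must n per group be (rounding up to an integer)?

Set Φ(δ − 1.960) = 0.9; then δ − 1.960 = Φ⁻¹(0.9) = 1.282, giving δ = 3.242.
(For δ > 0 the lower-tail rejection region contributes negligibly to power, so the one-term inversion is standard.)
δ = d·√(n/2) ⇒ n = 2(δ/d)² = 2 × (3.242 / 0.24)² = 364.84.
Rounding up, n = 365 per group.

n = 365 per group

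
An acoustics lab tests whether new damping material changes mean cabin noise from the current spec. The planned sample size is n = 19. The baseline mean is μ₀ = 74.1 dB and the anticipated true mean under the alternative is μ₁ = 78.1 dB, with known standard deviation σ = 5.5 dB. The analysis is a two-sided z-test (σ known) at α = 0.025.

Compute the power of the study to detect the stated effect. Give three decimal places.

Standardized effect: d = |μ₁ − μ₀| / σ = |78.1 − 74.1| / 5.5 = 0.7273
Noncentrality parameter: δ = d·√n = 0.7273 × √19 = 3.1701
Critical value for a two-sided test at α = 0.025: z_{α/2} = 2.241.
Power = Φ(δ − 2.241) + Φ(−δ − 2.241) = Φ(0.929) + Φ(-5.412) = 0.8235 + 0.0000 = 0.8235.

Power ≈ 0.823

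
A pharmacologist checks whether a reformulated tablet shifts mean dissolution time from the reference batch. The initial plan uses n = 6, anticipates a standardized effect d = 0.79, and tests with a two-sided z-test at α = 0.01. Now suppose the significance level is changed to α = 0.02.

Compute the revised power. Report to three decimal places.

Power ≈ 0.348

δ = d·√n = 0.79 × √6 = 1.9351 (unchanged). New critical value: z_{0.01} = 2.326.
Revised power = Φ(δ − 2.326) + Φ(−δ − 2.326) = Φ(-0.391) + Φ(-4.261) = 0.3478 + 0.0000 = 0.3478.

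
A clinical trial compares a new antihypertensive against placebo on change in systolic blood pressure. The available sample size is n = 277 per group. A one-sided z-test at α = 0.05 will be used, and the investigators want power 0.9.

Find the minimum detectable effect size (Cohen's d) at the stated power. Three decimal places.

d ≈ 0.249

Need Φ(δ − 1.645) = 0.9, so δ = 1.645 + 1.282 = 2.926.
δ = d·√(n/2) ⇒ d = δ/√(n/2) = 2.926/√(277/2) = 0.2487.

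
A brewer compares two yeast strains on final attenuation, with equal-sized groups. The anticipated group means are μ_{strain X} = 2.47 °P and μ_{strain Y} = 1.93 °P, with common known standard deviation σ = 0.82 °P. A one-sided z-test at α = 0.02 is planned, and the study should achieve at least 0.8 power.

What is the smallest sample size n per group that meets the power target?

n = 39 per group

Standardized effect: d = |μ_{strain X} − μ_{strain Y}| / σ = |2.47 − 1.93| / 0.82 = 0.6585
For power 0.8 need Φ(δ − z_{0.02}) = 0.8, so δ = z_{0.02} + z_{0.20} = 2.054 + 0.842 = 2.895.
δ = d·√(n/2) ⇒ n = 2(δ/d)² = 2 × (2.895 / 0.6585)² = 38.66.
Rounding up, n = 39 per group.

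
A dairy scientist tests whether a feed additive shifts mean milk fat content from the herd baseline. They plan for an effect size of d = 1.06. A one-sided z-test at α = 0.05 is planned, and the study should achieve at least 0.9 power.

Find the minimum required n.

n = 8

Set Φ(δ − 1.645) = 0.9; then δ − 1.645 = Φ⁻¹(0.9) = 1.282, giving δ = 2.926.
δ = d·√n ⇒ n = (δ/d)² = (2.926 / 1.06)² = 7.62.
Round up to the next whole unit.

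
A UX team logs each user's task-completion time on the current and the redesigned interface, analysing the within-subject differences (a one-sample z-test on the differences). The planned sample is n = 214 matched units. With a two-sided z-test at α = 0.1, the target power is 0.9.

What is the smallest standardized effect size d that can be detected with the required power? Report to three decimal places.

d ≈ 0.200

Required noncentrality: δ = z_{0.05} + z_{0.10} = 1.645 + 1.282 = 2.926.
(The second rejection-region term Φ(−δ − z_{α/2}) is negligible and dropped.)
δ = d·√n ⇒ d = δ/√n = 2.926/√214 = 0.2000.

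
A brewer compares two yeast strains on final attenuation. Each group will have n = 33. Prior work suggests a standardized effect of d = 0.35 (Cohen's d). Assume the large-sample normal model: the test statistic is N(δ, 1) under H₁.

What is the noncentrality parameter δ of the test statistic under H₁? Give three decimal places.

δ = d·√(n/2) = 0.35 × √(33/2) = 1.4217

δ ≈ 1.422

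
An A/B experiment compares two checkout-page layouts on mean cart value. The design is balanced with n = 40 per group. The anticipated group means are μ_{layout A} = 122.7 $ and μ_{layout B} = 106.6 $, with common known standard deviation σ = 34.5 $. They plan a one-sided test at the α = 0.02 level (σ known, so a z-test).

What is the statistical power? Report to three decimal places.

Standardized effect: d = |μ_{layout A} − μ_{layout B}| / σ = |122.7 − 106.6| / 34.5 = 0.4667
Noncentrality parameter: δ = d·√(n/2) = 0.4667 × √(40/2) = 2.0870
One-sided α = 0.02 → critical value z_{0.02} = 2.054.
Power = P(Z > 2.054 − δ) = Φ(0.033) = 0.5133.

Power ≈ 0.513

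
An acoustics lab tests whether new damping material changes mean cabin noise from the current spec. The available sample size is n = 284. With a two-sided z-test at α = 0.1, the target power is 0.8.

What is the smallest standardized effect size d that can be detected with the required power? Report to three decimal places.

Need Φ(δ − 1.645) = 0.8, so δ = 1.645 + 0.842 = 2.486.
(The second rejection-region term Φ(−δ − z_{α/2}) is negligible and dropped.)
δ = d·√n ⇒ d = δ/√n = 2.486/√284 = 0.1475.

d ≈ 0.148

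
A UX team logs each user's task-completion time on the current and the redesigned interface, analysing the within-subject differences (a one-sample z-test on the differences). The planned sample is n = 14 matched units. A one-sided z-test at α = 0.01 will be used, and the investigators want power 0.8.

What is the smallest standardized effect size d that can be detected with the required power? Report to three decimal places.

d ≈ 0.847

Required noncentrality: δ = z_{0.01} + z_{0.20} = 2.326 + 0.842 = 3.168.
δ = d·√n ⇒ d = δ/√n = 3.168/√14 = 0.8467.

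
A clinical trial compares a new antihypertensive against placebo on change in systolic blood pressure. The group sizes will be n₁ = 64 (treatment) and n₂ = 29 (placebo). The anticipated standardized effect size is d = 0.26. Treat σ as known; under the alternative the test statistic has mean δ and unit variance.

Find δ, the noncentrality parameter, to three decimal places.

The noncentrality parameter scales effect size by the design's sample-size factor: δ = d / √(1/n₁ + 1/n₂) = 0.26 / √(1/64 + 1/29) = 1.1615

δ ≈ 1.162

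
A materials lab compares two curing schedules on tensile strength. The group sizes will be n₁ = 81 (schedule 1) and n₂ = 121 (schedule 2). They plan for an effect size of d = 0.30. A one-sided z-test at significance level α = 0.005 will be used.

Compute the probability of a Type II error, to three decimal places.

Noncentrality parameter: δ = d / √(1/n₁ + 1/n₂) = 0.30 / √(1/81 + 1/121) = 2.0897
One-sided α = 0.005 → critical value z_{0.005} = 2.576.
Power = Φ(δ − 2.576) = Φ(-0.486) = 0.3134.
Type II error: β = 1 − power = 1 − 0.3134 = 0.6866.

β ≈ 0.687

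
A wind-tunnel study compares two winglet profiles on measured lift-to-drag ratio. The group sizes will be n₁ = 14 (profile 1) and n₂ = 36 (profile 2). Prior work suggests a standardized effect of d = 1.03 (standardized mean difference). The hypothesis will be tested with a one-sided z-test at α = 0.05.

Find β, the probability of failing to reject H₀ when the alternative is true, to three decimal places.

Noncentrality parameter: δ = d / √(1/n₁ + 1/n₂) = 1.03 / √(1/14 + 1/36) = 3.2701
Critical value for a one-sided test at α = 0.05: z_α = 1.645.
Power = P(Z > 1.645 − δ) = Φ(1.625) = 0.9480.
Type II error: β = 1 − power = 1 − 0.9480 = 0.0520.

β ≈ 0.052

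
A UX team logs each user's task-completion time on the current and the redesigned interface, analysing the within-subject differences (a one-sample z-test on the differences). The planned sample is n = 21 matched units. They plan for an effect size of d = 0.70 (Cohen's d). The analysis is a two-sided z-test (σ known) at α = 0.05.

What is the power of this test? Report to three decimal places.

Power ≈ 0.894

Noncentrality parameter: δ = d·√n = 0.70 × √21 = 3.2078
Two-sided α = 0.05 → critical value z_{0.025} = 1.960.
Power = Φ(δ − 1.960) + Φ(−δ − 1.960) = Φ(1.248) + Φ(-5.168) = 0.8940 + 0.0000 = 0.8940.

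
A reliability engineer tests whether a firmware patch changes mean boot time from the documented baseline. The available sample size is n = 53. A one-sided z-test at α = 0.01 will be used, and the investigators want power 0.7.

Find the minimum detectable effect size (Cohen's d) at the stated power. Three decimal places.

Need Φ(δ − 2.326) = 0.7, so δ = 2.326 + 0.524 = 2.851.
δ = d·√n ⇒ d = δ/√n = 2.851/√53 = 0.3916.

d ≈ 0.392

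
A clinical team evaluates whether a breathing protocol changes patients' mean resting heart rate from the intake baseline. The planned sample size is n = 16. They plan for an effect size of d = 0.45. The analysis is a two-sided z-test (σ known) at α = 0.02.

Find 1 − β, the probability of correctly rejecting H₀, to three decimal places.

Noncentrality parameter: δ = d·√n = 0.45 × √16 = 1.8000
Two-sided α = 0.02 → critical value z_{0.01} = 2.326.
Power = Φ(δ − 2.326) + Φ(−δ − 2.326) = Φ(-0.526) + Φ(-4.126) = 0.2993 + 0.0000 = 0.2993.

Power ≈ 0.299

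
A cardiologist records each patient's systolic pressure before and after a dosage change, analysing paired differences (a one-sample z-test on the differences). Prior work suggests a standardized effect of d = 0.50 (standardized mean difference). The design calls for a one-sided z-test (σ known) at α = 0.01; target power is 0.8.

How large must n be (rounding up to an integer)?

For power 0.8 need Φ(δ − z_{0.01}) = 0.8, so δ = z_{0.01} + z_{0.20} = 2.326 + 0.842 = 3.168.
δ = d·√n ⇒ n = (δ/d)² = (3.168 / 0.50)² = 40.14.
Rounding up, n = 41.

n = 41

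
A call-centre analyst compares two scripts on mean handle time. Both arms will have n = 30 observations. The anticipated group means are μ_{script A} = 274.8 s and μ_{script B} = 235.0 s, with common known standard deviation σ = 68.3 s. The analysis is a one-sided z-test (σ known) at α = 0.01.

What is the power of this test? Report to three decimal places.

Standardized effect: d = |μ_{script A} − μ_{script B}| / σ = |274.8 − 235.0| / 68.3 = 0.5827
Noncentrality parameter: δ = d·√(n/2) = 0.5827 × √(30/2) = 2.2569
Critical value for a one-sided test at α = 0.01: z_α = 2.326.
Power = Φ(δ − 2.326) = Φ(-0.069) = 0.4723.

Power ≈ 0.472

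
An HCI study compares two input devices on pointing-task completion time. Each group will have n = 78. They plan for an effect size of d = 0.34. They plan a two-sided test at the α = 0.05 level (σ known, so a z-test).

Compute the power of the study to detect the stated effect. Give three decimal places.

Power ≈ 0.565

Noncentrality parameter: δ = d·√(n/2) = 0.34 × √(78/2) = 2.1233
Critical value for a two-sided test at α = 0.05: z_{α/2} = 1.960.
Power = Φ(δ − 1.960) + Φ(−δ − 1.960) = Φ(0.163) + Φ(-4.083) = 0.5649 + 0.0000 = 0.5649.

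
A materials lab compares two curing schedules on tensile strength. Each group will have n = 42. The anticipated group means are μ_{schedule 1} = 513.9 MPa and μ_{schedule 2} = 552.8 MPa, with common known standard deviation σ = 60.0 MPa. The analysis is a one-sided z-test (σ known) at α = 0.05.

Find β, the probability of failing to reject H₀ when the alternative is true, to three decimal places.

β ≈ 0.092

Standardized effect: d = |μ_{schedule 1} − μ_{schedule 2}| / σ = |513.9 − 552.8| / 60.0 = 0.6483
Noncentrality parameter: δ = d·√(n/2) = 0.6483 × √(42/2) = 2.9710
One-sided α = 0.05 → critical value z_{0.05} = 1.645.
Power = Φ(δ − 1.645) = Φ(1.326) = 0.9076.
Type II error: β = 1 − power = 1 − 0.9076 = 0.0924.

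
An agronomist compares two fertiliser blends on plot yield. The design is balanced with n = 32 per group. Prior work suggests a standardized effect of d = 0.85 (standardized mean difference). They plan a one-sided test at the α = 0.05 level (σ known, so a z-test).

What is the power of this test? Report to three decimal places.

Noncentrality parameter: δ = d·√(n/2) = 0.85 × √(32/2) = 3.4000
One-sided α = 0.05 → critical value z_{0.05} = 1.645.
Power = Φ(δ − 1.645) = Φ(1.755) = 0.9604.

Power ≈ 0.960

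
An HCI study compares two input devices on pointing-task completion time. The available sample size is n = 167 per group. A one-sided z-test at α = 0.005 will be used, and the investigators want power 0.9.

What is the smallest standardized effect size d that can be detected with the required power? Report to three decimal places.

Required noncentrality: δ = z_{0.005} + z_{0.10} = 2.576 + 1.282 = 3.857.
δ = d·√(n/2) ⇒ d = δ/√(n/2) = 3.857/√(167/2) = 0.4221.

d ≈ 0.422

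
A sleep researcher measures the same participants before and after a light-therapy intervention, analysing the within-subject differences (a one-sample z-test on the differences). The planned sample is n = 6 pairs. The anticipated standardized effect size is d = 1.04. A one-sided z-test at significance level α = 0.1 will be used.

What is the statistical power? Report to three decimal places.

Power ≈ 0.897

Noncentrality parameter: δ = d·√n = 1.04 × √6 = 2.5475
Critical value for a one-sided test at α = 0.1: z_α = 1.282.
Power = P(Z > 1.282 − δ) = Φ(1.266) = 0.8972.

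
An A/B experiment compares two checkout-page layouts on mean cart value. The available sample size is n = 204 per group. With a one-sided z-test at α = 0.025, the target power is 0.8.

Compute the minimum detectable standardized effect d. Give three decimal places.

Required noncentrality: δ = z_{0.025} + z_{0.20} = 1.960 + 0.842 = 2.802.
δ = d·√(n/2) ⇒ d = δ/√(n/2) = 2.802/√(204/2) = 0.2774.

d ≈ 0.277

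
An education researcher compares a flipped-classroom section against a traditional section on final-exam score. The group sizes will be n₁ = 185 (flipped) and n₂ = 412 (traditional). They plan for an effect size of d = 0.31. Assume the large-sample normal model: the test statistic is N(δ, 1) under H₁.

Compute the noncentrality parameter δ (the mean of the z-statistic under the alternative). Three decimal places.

δ ≈ 3.503

The noncentrality parameter scales effect size by the design's sample-size factor: δ = d / √(1/n₁ + 1/n₂) = 0.31 / √(1/185 + 1/412) = 3.5027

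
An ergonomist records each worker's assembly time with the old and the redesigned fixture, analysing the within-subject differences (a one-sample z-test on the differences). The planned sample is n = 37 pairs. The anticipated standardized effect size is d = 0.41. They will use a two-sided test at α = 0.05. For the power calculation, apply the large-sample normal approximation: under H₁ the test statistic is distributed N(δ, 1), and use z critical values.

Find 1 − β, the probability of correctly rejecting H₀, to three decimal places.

Noncentrality parameter: δ = d·√n = 0.41 × √37 = 2.4939
Two-sided α = 0.05 → critical value z_{0.025} = 1.960.
Power = Φ(δ − 1.960) + Φ(−δ − 1.960) = Φ(0.534) + Φ(-4.454) = 0.7033 + 0.0000 = 0.7033.

Power ≈ 0.703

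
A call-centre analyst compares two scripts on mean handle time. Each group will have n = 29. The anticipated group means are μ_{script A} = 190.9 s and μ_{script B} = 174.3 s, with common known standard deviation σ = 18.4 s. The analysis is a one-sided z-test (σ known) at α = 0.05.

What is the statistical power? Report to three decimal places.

Power ≈ 0.963

Standardized effect: d = |μ_{script A} − μ_{script B}| / σ = |190.9 − 174.3| / 18.4 = 0.9022
Noncentrality parameter: δ = d·√(n/2) = 0.9022 × √(29/2) = 3.4354
Critical value for a one-sided test at α = 0.05: z_α = 1.645.
Power = Φ(δ − 1.645) = Φ(1.791) = 0.9633.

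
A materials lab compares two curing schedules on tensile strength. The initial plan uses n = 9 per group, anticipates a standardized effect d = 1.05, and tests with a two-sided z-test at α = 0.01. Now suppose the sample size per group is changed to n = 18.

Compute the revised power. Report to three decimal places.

Power ≈ 0.717

With n = 18 per group: δ = d·√(n/2) = 1.05 × √(18/2) = 3.1500. Critical value z_{0.005} = 2.576.
Revised power = Φ(δ − 2.576) + Φ(−δ − 2.576) = Φ(0.574) + Φ(-5.726) = 0.7171 + 0.0000 = 0.7171.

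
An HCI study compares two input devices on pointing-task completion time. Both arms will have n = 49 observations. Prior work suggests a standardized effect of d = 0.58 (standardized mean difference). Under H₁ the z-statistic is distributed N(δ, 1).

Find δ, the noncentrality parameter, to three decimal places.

δ = d·√(n/2) = 0.58 × √(49/2) = 2.8709

δ ≈ 2.871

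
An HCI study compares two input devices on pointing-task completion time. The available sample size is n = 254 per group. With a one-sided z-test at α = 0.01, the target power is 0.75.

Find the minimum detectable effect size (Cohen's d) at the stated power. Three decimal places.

d ≈ 0.266

Need Φ(δ − 2.326) = 0.75, so δ = 2.326 + 0.674 = 3.001.
δ = d·√(n/2) ⇒ d = δ/√(n/2) = 3.001/√(254/2) = 0.2663.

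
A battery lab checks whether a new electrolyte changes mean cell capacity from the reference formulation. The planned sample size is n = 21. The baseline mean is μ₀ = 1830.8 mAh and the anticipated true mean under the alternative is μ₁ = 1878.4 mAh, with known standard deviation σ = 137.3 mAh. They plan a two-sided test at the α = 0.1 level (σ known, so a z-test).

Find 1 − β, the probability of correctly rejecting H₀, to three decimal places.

Standardized effect: d = |μ₁ − μ₀| / σ = |1878.4 − 1830.8| / 137.3 = 0.3467
Noncentrality parameter: δ = d·√n = 0.3467 × √21 = 1.5887
Critical value for a two-sided test at α = 0.1: z_{α/2} = 1.645.
Power = Φ(δ − 1.645) + Φ(−δ − 1.645) = Φ(-0.056) + Φ(-3.234) = 0.4776 + 0.0006 = 0.4782.

Power ≈ 0.478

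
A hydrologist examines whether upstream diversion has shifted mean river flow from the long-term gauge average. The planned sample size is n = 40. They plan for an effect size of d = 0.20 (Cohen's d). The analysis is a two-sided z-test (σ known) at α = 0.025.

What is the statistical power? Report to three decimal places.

Noncentrality parameter: δ = d·√n = 0.20 × √40 = 1.2649
Two-sided α = 0.025 → critical value z_{0.0125} = 2.241.
Power = Φ(δ − 2.241) + Φ(−δ − 2.241) = Φ(-0.976) + Φ(-3.506) = 0.1644 + 0.0002 = 0.1646.

Power ≈ 0.165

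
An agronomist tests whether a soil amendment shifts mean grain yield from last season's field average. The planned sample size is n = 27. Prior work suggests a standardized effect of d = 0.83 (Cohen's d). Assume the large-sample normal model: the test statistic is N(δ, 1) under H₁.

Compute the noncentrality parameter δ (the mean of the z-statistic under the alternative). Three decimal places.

δ ≈ 4.313

δ = d·√n = 0.83 × √27 = 4.3128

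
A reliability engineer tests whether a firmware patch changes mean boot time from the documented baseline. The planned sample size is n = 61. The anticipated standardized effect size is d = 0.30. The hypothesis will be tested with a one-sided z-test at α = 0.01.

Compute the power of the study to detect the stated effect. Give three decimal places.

Noncentrality parameter: δ = d·√n = 0.30 × √61 = 2.3431
Critical value for a one-sided test at α = 0.01: z_α = 2.326.
Power = Φ(δ − 2.326) = Φ(0.017) = 0.5067.

Power ≈ 0.507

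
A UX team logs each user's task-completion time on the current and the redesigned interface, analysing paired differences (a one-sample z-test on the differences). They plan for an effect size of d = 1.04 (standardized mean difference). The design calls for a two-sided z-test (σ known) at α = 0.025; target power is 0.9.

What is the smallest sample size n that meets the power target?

n = 12

For power 0.9 need Φ(δ − z_{0.0125}) = 0.9, so δ = z_{0.0125} + z_{0.10} = 2.241 + 1.282 = 3.523.
(Ignoring the negligible lower-tail rejection probability gives the usual closed-form inversion.)
δ = d·√n ⇒ n = (δ/d)² = (3.523 / 1.04)² = 11.47.
Rounding up, n = 12.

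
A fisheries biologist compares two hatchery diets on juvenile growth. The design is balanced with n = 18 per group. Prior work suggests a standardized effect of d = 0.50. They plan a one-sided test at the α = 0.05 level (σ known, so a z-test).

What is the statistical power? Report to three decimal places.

Noncentrality parameter: δ = d·√(n/2) = 0.50 × √(18/2) = 1.5000
One-sided α = 0.05 → critical value z_{0.05} = 1.645.
Power = Φ(δ − 1.645) = Φ(-0.145) = 0.4424.

Power ≈ 0.442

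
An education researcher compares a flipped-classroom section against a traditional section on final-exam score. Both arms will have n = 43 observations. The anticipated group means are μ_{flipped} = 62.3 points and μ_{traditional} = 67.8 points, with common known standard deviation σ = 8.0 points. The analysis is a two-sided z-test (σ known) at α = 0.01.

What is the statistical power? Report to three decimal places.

Power ≈ 0.730

Standardized effect: d = |μ_{flipped} − μ_{traditional}| / σ = |62.3 − 67.8| / 8.0 = 0.6875
Noncentrality parameter: λ = d·√(n/2) = 0.6875 × √(43/2) = 3.1878
Critical value for a two-sided test at α = 0.01: z_{α/2} = 2.576.
Power = Φ(λ − 2.576) + Φ(−λ − 2.576) = Φ(0.612) + Φ(-5.764) = 0.7297 + 0.0000 = 0.7297.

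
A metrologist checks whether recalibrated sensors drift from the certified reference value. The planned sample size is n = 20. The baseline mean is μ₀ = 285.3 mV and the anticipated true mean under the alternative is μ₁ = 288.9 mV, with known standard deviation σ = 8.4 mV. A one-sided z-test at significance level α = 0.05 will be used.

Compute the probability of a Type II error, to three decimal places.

β ≈ 0.393

Standardized effect: d = |μ₁ − μ₀| / σ = |288.9 − 285.3| / 8.4 = 0.4286
Noncentrality parameter: δ = d·√n = 0.4286 × √20 = 1.9166
One-sided α = 0.05 → critical value z_{0.05} = 1.645.
Power = P(Z > 1.645 − δ) = Φ(0.272) = 0.6071.
Type II error: β = 1 − power = 1 − 0.6071 = 0.3929.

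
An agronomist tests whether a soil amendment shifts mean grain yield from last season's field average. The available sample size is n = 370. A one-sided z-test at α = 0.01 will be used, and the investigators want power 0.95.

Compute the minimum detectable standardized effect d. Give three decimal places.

d ≈ 0.206

Need Φ(δ − 2.326) = 0.95, so δ = 2.326 + 1.645 = 3.971.
δ = d·√n ⇒ d = δ/√n = 3.971/√370 = 0.2065.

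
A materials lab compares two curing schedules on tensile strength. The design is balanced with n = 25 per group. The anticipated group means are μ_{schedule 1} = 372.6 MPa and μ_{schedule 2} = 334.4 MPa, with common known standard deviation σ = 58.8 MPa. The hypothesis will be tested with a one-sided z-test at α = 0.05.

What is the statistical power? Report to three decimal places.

Power ≈ 0.743

Standardized effect: d = |μ_{schedule 1} − μ_{schedule 2}| / σ = |372.6 − 334.4| / 58.8 = 0.6497
Noncentrality parameter: λ = d·√(n/2) = 0.6497 × √(25/2) = 2.2969
Critical value for a one-sided test at α = 0.05: z_α = 1.645.
Power = P(Z > 1.645 − λ) = Φ(0.652) = 0.7428.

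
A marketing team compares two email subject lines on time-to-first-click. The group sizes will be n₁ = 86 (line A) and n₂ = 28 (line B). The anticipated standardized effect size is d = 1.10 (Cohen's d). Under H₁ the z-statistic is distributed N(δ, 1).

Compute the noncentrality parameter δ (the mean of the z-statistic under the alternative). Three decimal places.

δ ≈ 5.056

The noncentrality parameter scales effect size by the design's sample-size factor: δ = d / √(1/n₁ + 1/n₂) = 1.10 / √(1/86 + 1/28) = 5.0556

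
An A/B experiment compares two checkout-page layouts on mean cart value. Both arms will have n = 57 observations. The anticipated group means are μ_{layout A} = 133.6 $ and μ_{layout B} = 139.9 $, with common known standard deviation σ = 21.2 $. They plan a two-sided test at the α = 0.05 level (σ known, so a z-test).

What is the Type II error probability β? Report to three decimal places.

β ≈ 0.645

Standardized effect: d = |μ_{layout A} − μ_{layout B}| / σ = |133.6 − 139.9| / 21.2 = 0.2972
Noncentrality parameter: δ = d·√(n/2) = 0.2972 × √(57/2) = 1.5865
Critical value for a two-sided test at α = 0.05: z_{α/2} = 1.960.
Power = Φ(δ − 1.960) + Φ(−δ − 1.960) = Φ(-0.374) + Φ(-3.546) = 0.3544 + 0.0002 = 0.3546.
Type II error: β = 1 − power = 1 − 0.3546 = 0.6454.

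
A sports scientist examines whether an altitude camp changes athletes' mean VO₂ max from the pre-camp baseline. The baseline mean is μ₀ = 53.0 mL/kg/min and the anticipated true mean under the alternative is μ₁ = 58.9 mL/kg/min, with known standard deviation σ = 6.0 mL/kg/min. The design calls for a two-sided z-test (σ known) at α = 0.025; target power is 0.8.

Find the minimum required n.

Standardized effect: d = |μ₁ − μ₀| / σ = |58.9 − 53.0| / 6.0 = 0.9833
For power 0.8 need Φ(δ − z_{0.0125}) = 0.8, so δ = z_{0.0125} + z_{0.20} = 2.241 + 0.842 = 3.083.
(The Φ(−δ − z_{α/2}) term is vanishingly small for δ > 0 and is dropped in the standard sample-size formula.)
δ = d·√n ⇒ n = (δ/d)² = (3.083 / 0.9833)² = 9.83.
Rounding up, n = 10.

n = 10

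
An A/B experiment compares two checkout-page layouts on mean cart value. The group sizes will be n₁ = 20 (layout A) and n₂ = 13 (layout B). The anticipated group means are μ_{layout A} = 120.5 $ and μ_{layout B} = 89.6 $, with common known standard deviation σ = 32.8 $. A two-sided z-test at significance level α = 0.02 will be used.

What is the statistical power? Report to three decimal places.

Power ≈ 0.625

Standardized effect: d = |μ_{layout A} − μ_{layout B}| / σ = |120.5 − 89.6| / 32.8 = 0.9421
Noncentrality parameter: δ = d / √(1/n₁ + 1/n₂) = 0.9421 / √(1/20 + 1/13) = 2.6443
Two-sided α = 0.02 → critical value z_{0.01} = 2.326.
Power = Φ(δ − 2.326) + Φ(−δ − 2.326) = Φ(0.318) + Φ(-4.971) = 0.6247 + 0.0000 = 0.6247.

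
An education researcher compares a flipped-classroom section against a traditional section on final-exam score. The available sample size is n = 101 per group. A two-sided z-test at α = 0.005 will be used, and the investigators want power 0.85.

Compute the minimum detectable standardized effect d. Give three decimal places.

Need Φ(δ − 2.807) = 0.85, so δ = 2.807 + 1.036 = 3.843.
(Lower-tail contribution to power is negligible for δ > 0.)
δ = d·√(n/2) ⇒ d = δ/√(n/2) = 3.843/√(101/2) = 0.5409.

d ≈ 0.541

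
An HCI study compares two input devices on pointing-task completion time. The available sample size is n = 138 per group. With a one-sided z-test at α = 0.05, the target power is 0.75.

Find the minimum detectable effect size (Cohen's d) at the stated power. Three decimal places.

d ≈ 0.279

Required noncentrality: δ = z_{0.05} + z_{0.25} = 1.645 + 0.674 = 2.319.
δ = d·√(n/2) ⇒ d = δ/√(n/2) = 2.319/√(138/2) = 0.2792.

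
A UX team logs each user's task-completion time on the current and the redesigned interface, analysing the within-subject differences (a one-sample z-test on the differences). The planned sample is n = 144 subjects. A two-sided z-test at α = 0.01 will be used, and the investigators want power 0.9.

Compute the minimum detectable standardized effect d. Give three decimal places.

d ≈ 0.321

Need Φ(δ − 2.576) = 0.9, so δ = 2.576 + 1.282 = 3.857.
(The second rejection-region term Φ(−δ − z_{α/2}) is negligible and dropped.)
δ = d·√n ⇒ d = δ/√n = 3.857/√144 = 0.3214.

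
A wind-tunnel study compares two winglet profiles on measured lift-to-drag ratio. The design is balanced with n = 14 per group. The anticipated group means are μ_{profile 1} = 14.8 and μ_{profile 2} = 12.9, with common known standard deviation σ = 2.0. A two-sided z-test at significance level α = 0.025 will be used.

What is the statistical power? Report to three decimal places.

Standardized effect: d = |μ_{profile 1} − μ_{profile 2}| / σ = |14.8 − 12.9| / 2.0 = 0.9500
Noncentrality parameter: δ = d·√(n/2) = 0.9500 × √(14/2) = 2.5135
Two-sided α = 0.025 → critical value z_{0.0125} = 2.241.
Power = Φ(δ − 2.241) + Φ(−δ − 2.241) = Φ(0.272) + Φ(-4.755) = 0.6072 + 0.0000 = 0.6072.

Power ≈ 0.607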